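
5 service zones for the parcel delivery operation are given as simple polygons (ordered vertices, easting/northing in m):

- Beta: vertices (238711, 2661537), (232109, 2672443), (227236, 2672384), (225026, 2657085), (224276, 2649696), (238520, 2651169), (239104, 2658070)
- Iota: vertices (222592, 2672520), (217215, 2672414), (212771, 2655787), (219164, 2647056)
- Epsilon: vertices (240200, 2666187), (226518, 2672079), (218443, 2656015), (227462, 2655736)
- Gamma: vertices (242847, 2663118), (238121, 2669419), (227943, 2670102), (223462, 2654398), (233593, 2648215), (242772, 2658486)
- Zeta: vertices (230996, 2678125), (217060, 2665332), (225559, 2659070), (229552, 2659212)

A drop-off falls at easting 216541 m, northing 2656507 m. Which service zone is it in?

Iota

Cast a ray rightward from (216541, 2656507). For each polygon, the edges (by vertex number in listed order) whose endpoints lie on opposite sides of northing = 2656507, where each meets that height, and whether that is right or left of the point:
Beta: 4–5 at easting≈224967.3 (right), 6–7 at easting≈238971.7 (right) → 2 crossings.
Iota: 2–3 at easting≈212963.4 (left), 4–1 at easting≈220436.3 (right) → 1 crossing.
Epsilon: 2–3 at easting≈218690.3 (right), 4–1 at easting≈228401.7 (right) → 2 crossings.
Gamma: 3–4 at easting≈224063.8 (right), 5–6 at easting≈241003.4 (right) → 2 crossings.
Zeta: no edge straddles that height → 0 crossings.
Only Iota has an odd count, so the point is inside Iota.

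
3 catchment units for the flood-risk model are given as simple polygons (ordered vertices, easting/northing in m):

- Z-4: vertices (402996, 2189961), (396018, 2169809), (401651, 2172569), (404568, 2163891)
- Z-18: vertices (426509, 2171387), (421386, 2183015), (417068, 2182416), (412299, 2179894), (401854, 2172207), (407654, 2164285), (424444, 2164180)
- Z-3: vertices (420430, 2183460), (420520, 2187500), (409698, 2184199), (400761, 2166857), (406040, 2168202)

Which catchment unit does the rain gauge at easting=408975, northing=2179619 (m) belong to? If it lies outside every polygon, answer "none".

Cast a ray rightward from (408975, 2179619). For each polygon, the edges (by vertex number in listed order) whose endpoints lie on opposite sides of northing = 2179619, where each meets that height, and whether that is right or left of the point:
Z-4: 1–2 at easting≈399414.9 (left), 4–1 at easting≈403619.6 (left) → 0 crossings.
Z-18: 1–2 at easting≈422882.2 (right), 4–5 at easting≈411925.3 (right) → 2 crossings.
Z-3: 3–4 at easting≈407337.7 (left), 5–1 at easting≈416807.5 (right) → 1 crossing.
Only Z-3 has an odd count, so the point is inside Z-3.

Z-3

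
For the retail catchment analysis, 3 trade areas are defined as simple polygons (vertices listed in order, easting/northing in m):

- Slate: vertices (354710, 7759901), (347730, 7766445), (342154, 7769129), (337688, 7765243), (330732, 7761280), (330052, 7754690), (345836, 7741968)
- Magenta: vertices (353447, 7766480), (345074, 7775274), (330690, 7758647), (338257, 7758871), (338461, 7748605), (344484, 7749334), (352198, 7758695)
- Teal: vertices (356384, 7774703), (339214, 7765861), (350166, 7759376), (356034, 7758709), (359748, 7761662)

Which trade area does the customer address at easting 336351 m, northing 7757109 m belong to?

Slate

Cast a ray rightward from (336351, 7757109). For each polygon, the edges (by vertex number in listed order) whose endpoints lie on opposite sides of northing = 7757109, where each meets that height, and whether that is right or left of the point:
Slate: 5–6 at easting≈330301.6 (left), 7–1 at easting≈353328.4 (right) → 1 crossing.
Magenta: 4–5 at easting≈338292.0 (right), 6–7 at easting≈350891.0 (right) → 2 crossings.
Teal: no edge straddles that height → 0 crossings.
Only Slate has an odd count, so the point is inside Slate.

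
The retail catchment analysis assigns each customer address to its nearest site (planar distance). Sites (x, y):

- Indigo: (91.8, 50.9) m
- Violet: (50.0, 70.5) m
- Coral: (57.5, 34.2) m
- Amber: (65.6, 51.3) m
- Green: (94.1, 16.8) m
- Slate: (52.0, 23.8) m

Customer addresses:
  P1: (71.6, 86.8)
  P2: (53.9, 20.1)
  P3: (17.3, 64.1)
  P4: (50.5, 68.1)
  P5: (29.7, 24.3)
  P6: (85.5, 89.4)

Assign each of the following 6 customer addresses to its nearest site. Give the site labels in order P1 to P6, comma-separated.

P1 → Violet (d²=732.25)
P2 → Slate (d²=17.30)
P3 → Violet (d²=1110.25)
P4 → Violet (d²=6.01)
P5 → Slate (d²=497.54)
P6 → Indigo (d²=1521.94)

Violet, Slate, Violet, Violet, Slate, Indigo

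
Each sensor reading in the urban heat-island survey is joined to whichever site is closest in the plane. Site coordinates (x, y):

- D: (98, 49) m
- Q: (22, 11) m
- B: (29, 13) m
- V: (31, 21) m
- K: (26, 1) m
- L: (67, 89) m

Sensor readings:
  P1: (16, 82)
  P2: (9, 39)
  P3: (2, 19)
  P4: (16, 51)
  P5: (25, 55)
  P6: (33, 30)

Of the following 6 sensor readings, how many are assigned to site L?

P1 → L
P2 → V
P3 → Q
P4 → V
P5 → V
P6 → V
1 of the 6 goes to L.

1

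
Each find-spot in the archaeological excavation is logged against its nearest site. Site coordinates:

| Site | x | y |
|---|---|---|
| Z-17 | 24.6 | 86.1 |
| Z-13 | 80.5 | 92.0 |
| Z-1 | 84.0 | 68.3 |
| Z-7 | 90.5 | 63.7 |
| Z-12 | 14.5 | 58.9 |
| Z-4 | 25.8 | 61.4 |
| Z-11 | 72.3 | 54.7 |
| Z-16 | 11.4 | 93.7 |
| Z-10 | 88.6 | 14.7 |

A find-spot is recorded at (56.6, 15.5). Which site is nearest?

Z-10

Squared distances to each site:
Z-17: 6008.360; Z-13: 6423.460; Z-1: 3538.600; Z-7: 3472.450; Z-12: 3655.970; Z-4: 3055.450; Z-11: 1783.130; Z-16: 8158.280; Z-10: 1024.640.
Minimum at Z-10.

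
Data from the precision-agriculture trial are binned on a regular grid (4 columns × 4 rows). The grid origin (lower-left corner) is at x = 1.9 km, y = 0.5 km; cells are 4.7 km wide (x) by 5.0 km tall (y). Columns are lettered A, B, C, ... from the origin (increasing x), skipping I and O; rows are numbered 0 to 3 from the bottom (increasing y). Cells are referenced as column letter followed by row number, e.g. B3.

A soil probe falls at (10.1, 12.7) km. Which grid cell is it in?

B2

Column index: ⌊(10.1 − 1.9) / 4.7⌋ = ⌊1.745⌋ = 1 → column B
Row offset from origin: ⌊(12.7 − 0.5) / 5.0⌋ = ⌊2.440⌋ = 2 → row 2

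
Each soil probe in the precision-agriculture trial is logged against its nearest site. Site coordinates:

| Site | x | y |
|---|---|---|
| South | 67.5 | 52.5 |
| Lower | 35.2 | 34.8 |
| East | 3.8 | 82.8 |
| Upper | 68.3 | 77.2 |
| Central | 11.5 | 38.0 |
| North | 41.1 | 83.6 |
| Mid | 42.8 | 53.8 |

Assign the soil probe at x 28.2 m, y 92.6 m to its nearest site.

North

Squared distances to each site:
South: 3152.500; Lower: 3389.840; East: 691.400; Upper: 1845.170; Central: 3260.050; North: 247.410; Mid: 1718.600.
Minimum at North.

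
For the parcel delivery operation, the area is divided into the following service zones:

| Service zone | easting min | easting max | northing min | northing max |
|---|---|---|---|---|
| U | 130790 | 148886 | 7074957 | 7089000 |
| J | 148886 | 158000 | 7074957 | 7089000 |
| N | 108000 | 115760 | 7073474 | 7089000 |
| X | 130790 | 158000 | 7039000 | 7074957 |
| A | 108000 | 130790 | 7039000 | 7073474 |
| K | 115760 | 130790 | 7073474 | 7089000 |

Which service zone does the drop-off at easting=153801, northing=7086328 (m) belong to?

J

The point has easting = 153801 and northing = 7086328.
Only J satisfies 148886 ≤ easting ≤ 158000 and 7074957 ≤ northing ≤ 7089000.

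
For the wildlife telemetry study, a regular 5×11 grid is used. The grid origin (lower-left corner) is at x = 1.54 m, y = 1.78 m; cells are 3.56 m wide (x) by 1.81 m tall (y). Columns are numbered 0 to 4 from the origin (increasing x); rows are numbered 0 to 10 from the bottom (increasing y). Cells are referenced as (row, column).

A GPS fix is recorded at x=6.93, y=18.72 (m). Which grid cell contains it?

(9, 1)

Column index: ⌊(6.93 − 1.54) / 3.56⌋ = ⌊1.514⌋ = 1
Row offset from origin: ⌊(18.72 − 1.78) / 1.81⌋ = ⌊9.359⌋ = 9 → row 9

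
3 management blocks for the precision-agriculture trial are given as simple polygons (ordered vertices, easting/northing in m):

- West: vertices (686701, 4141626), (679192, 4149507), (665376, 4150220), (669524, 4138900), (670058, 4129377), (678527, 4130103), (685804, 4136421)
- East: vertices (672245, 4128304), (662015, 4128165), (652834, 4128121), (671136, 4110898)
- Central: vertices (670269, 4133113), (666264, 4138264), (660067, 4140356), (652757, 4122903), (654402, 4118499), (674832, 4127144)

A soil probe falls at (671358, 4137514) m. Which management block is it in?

Cast a ray rightward from (671358, 4137514). For each polygon, the edges (by vertex number in listed order) whose endpoints lie on opposite sides of northing = 4137514, where each meets that height, and whether that is right or left of the point:
West: 4–5 at easting≈669601.7 (left), 7–1 at easting≈685992.4 (right) → 1 crossing.
East: no edge straddles that height → 0 crossings.
Central: 1–2 at easting≈666847.1 (left), 3–4 at easting≈658876.7 (left) → 0 crossings.
Only West has an odd count, so the point is inside West.

West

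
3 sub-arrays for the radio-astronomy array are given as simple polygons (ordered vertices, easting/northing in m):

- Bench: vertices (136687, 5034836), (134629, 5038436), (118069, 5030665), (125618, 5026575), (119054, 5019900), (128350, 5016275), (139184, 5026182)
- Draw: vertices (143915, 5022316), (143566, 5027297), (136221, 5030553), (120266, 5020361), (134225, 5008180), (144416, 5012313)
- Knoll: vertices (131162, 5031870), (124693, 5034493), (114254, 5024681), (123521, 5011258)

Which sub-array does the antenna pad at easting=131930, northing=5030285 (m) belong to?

Bench

Cast a ray rightward from (131930, 5030285). For each polygon, the edges (by vertex number in listed order) whose endpoints lie on opposite sides of northing = 5030285, where each meets that height, and whether that is right or left of the point:
Bench: 3–4 at easting≈118770.4 (left), 7–1 at easting≈138000.1 (right) → 1 crossing.
Draw: 2–3 at easting≈136825.6 (right), 3–4 at easting≈135801.5 (right) → 2 crossings.
Knoll: 2–3 at easting≈120216.1 (left), 4–1 at easting≈130574.4 (left) → 0 crossings.
Only Bench has an odd count, so the point is inside Bench.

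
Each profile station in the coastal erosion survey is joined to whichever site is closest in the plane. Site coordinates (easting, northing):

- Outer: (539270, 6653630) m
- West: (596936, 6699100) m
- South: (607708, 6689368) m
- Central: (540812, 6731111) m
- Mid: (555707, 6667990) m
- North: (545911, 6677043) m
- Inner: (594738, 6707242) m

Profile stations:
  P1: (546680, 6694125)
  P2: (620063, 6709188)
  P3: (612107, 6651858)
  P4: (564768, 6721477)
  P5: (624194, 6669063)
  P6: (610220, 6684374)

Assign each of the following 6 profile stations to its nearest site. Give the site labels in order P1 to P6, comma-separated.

North, South, South, Central, South, South

P1 → North (d²=292386085.00)
P2 → South (d²=545478425.00)
P3 → South (d²=1426351301.00)
P4 → Central (d²=666703892.00)
P5 → South (d²=684081221.00)
P6 → South (d²=31250180.00)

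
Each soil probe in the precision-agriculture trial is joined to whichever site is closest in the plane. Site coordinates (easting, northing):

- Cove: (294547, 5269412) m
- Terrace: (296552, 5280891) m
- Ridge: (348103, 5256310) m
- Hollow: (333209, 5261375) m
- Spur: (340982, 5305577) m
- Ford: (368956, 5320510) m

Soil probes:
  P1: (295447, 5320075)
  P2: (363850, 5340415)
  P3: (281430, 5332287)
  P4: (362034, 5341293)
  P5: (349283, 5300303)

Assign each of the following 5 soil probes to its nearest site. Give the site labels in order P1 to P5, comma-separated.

P1 → Terrace (d²=1536606881.00)
P2 → Ford (d²=422280261.00)
P3 → Terrace (d²=2870223700.00)
P4 → Ford (d²=479847173.00)
P5 → Spur (d²=96721677.00)

Terrace, Ford, Terrace, Ford, Spur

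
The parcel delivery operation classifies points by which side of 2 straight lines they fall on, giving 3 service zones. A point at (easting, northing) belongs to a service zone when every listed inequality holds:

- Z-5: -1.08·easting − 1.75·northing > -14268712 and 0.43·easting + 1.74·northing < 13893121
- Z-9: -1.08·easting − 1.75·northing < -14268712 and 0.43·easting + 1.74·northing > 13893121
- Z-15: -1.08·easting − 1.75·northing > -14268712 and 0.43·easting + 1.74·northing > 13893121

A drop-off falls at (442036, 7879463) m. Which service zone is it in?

-1.08·442036 − 1.75·7879463 = -14266459.130, which is > -14268712
0.43·442036 + 1.74·7879463 = 13900341.100, which is > 13893121
This sign pattern matches Z-15.

Z-15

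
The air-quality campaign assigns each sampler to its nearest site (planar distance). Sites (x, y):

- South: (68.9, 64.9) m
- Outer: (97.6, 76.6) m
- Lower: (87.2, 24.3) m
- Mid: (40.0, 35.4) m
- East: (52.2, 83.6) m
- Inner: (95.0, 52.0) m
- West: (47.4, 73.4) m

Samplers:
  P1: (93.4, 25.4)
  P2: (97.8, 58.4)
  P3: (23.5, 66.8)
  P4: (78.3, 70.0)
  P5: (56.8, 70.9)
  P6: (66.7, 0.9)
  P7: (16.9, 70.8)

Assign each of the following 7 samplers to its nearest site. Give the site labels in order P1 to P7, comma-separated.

Lower, Inner, West, South, West, Lower, West

P1 → Lower (d²=39.65)
P2 → Inner (d²=48.80)
P3 → West (d²=614.77)
P4 → South (d²=114.37)
P5 → West (d²=94.61)
P6 → Lower (d²=967.81)
P7 → West (d²=937.01)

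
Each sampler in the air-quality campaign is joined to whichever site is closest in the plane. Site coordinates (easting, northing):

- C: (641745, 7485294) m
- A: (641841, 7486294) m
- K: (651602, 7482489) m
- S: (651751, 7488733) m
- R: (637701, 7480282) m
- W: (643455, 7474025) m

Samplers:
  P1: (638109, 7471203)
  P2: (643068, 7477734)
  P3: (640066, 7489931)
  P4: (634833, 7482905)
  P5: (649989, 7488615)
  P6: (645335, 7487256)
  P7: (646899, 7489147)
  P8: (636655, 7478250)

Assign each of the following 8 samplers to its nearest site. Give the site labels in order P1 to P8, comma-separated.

W, W, A, R, S, A, S, R

P1 → W (d²=36543400.00)
P2 → W (d²=13906450.00)
P3 → A (d²=16378394.00)
P4 → R (d²=15105553.00)
P5 → S (d²=3118568.00)
P6 → A (d²=13133480.00)
P7 → S (d²=23713300.00)
P8 → R (d²=5223140.00)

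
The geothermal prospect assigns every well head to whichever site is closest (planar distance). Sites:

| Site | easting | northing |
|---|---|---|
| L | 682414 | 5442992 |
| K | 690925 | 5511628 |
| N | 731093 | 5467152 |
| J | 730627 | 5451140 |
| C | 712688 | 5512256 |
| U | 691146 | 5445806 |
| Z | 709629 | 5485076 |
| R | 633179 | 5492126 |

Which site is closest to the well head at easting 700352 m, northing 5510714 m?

Squared distances to each site:
L: 4908041128.000; K: 89703725.000; N: 2842656925.000; J: 4465637101.000; C: 154554660.000; U: 4297798900.000; Z: 743369773.000; R: 4857725673.000.
Minimum at K.

K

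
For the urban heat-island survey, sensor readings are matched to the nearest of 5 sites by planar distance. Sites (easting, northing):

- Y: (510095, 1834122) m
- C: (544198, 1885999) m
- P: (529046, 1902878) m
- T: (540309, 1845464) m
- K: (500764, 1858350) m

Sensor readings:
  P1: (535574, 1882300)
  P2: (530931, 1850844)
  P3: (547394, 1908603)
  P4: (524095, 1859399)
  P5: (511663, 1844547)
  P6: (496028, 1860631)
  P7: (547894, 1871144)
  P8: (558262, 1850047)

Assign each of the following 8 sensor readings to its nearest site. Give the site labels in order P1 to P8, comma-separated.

P1 → C (d²=88055977.00)
P2 → T (d²=116891284.00)
P3 → P (d²=369424729.00)
P4 → T (d²=457078021.00)
P5 → Y (d²=111139249.00)
P6 → K (d²=27632657.00)
P7 → C (d²=234331441.00)
P8 → T (d²=343314098.00)

C, T, P, T, Y, K, C, T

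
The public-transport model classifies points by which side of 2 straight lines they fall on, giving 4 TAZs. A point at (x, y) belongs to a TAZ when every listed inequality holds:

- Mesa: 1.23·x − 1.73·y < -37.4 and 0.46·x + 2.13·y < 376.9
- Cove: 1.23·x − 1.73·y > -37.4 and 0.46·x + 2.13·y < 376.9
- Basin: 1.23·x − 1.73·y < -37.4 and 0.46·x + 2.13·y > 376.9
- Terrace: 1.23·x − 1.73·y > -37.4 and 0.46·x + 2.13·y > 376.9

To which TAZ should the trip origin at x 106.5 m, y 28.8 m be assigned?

Cove

1.23·106.5 − 1.73·28.8 = 81.171, which is > -37.4
0.46·106.5 + 2.13·28.8 = 110.334, which is < 376.9
This sign pattern matches Cove.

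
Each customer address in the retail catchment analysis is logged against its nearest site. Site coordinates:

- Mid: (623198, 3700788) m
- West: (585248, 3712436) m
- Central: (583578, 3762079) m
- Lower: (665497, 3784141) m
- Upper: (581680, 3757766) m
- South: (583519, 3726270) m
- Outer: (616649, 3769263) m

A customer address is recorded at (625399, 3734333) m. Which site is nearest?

Mid

Squared distances to each site:
Mid: 1130111426.000; West: 2091581410.000; Central: 2518836557.000; Lower: 4088686468.000; Upper: 2460456450.000; South: 1818946369.000; Outer: 1296667400.000.
Minimum at Mid.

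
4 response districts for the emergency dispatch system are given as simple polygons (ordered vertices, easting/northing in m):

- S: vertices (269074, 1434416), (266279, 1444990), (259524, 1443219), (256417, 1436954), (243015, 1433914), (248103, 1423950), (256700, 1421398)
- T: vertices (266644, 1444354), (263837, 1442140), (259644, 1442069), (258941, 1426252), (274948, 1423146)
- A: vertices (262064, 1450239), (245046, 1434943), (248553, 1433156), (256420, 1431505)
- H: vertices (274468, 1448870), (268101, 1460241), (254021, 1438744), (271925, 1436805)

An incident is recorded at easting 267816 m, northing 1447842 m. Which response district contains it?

H

Cast a ray rightward from (267816, 1447842). For each polygon, the edges (by vertex number in listed order) whose endpoints lie on opposite sides of northing = 1447842, where each meets that height, and whether that is right or left of the point:
S: no edge straddles that height → 0 crossings.
T: no edge straddles that height → 0 crossings.
A: 1–2 at easting≈259397.1 (left), 4–1 at easting≈261341.9 (left) → 0 crossings.
H: 2–3 at easting≈259980.0 (left), 4–1 at easting≈274251.3 (right) → 1 crossing.
Only H has an odd count, so the point is inside H.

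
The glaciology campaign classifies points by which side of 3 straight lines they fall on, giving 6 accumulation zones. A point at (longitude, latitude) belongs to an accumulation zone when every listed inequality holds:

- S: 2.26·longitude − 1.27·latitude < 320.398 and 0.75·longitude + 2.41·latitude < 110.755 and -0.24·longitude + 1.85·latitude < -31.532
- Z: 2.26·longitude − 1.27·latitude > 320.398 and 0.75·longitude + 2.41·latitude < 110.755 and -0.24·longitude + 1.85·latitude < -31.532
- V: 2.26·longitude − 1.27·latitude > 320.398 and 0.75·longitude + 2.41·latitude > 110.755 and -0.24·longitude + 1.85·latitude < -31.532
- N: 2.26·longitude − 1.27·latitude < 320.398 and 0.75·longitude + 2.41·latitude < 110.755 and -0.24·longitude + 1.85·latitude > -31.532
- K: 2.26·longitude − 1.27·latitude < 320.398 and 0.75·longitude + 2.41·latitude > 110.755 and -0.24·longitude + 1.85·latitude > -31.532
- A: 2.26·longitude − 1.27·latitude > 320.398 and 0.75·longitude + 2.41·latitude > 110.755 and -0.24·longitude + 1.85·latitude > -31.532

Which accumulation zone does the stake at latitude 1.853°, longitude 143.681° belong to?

A

2.26·143.681 − 1.27·1.853 = 322.366, which is > 320.398
0.75·143.681 + 2.41·1.853 = 112.226, which is > 110.755
-0.24·143.681 + 1.85·1.853 = -31.055, which is > -31.532
This sign pattern matches A.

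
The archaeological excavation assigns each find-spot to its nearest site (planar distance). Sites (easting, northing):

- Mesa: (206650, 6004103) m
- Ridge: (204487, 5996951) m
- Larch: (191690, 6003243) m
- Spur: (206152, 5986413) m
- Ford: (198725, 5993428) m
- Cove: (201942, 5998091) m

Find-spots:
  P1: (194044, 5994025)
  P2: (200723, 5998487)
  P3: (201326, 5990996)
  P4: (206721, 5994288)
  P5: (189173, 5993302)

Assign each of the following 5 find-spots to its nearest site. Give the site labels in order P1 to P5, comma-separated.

P1 → Ford (d²=22268170.00)
P2 → Cove (d²=1642777.00)
P3 → Ford (d²=12679825.00)
P4 → Ridge (d²=12082325.00)
P5 → Ford (d²=91256580.00)

Ford, Cove, Ford, Ridge, Ford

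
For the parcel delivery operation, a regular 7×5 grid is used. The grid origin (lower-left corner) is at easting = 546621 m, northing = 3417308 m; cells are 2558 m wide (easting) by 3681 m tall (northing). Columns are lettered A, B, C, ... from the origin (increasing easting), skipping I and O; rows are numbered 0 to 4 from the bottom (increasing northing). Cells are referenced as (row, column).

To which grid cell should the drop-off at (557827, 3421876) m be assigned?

Column index: ⌊(557827 − 546621) / 2558⌋ = ⌊4.381⌋ = 4 → column E
Row offset from origin: ⌊(3421876 − 3417308) / 3681⌋ = ⌊1.241⌋ = 1 → row 1

(1, E)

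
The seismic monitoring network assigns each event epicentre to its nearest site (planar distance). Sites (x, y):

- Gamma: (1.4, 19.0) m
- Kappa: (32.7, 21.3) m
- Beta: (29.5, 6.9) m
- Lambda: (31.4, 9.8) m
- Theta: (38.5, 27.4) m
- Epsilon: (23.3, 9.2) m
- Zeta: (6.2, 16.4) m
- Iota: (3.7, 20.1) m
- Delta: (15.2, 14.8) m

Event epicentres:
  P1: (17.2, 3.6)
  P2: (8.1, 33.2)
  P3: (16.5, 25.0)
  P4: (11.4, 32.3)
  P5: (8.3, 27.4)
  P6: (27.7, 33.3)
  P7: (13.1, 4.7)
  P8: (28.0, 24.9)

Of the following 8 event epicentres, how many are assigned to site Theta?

1

P1 → Epsilon
P2 → Iota
P3 → Delta
P4 → Iota
P5 → Iota
P6 → Theta
P7 → Delta
P8 → Kappa
1 of the 8 goes to Theta.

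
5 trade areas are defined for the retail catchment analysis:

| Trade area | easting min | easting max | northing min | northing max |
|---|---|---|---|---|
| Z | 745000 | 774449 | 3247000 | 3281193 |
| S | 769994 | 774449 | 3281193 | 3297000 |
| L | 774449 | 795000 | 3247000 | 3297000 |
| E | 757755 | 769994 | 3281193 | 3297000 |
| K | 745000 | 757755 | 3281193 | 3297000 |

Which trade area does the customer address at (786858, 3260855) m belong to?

L

The point has easting = 786858 and northing = 3260855.
Only L satisfies 774449 ≤ easting ≤ 795000 and 3247000 ≤ northing ≤ 3297000.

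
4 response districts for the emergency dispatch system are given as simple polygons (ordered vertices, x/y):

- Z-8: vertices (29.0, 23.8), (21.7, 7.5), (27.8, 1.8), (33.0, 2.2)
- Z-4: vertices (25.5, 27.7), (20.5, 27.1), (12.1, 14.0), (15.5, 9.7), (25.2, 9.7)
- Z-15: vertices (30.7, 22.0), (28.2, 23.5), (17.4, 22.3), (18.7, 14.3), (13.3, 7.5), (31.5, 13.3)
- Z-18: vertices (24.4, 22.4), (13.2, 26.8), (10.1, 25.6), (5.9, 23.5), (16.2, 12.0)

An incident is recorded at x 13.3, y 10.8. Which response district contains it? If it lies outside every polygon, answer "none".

Cast a ray rightward from (13.3, 10.8). For each polygon, the edges (by vertex number in listed order) whose endpoints lie on opposite sides of y = 10.8, where each meets that height, and whether that is right or left of the point:
Z-8: 1–2 at x≈23.18 (right), 4–1 at x≈31.41 (right) → 2 crossings.
Z-4: 3–4 at x≈14.63 (right), 5–1 at x≈25.22 (right) → 2 crossings.
Z-15: 4–5 at x≈15.92 (right), 5–6 at x≈23.66 (right) → 2 crossings.
Z-18: no edge straddles that height → 0 crossings.
All counts are even, so the point lies outside every listed polygon.

none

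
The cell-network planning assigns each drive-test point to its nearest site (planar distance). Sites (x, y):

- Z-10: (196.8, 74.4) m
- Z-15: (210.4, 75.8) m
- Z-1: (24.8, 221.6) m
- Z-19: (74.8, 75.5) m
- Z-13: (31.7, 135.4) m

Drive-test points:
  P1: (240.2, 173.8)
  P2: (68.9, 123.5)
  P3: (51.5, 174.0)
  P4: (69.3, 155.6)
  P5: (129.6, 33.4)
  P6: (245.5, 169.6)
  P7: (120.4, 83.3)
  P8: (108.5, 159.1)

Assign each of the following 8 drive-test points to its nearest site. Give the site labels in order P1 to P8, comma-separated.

P1 → Z-15 (d²=10492.04)
P2 → Z-13 (d²=1525.45)
P3 → Z-13 (d²=1882.00)
P4 → Z-13 (d²=1821.80)
P5 → Z-19 (d²=4775.45)
P6 → Z-15 (d²=10030.45)
P7 → Z-19 (d²=2140.20)
P8 → Z-13 (d²=6459.93)

Z-15, Z-13, Z-13, Z-13, Z-19, Z-15, Z-19, Z-13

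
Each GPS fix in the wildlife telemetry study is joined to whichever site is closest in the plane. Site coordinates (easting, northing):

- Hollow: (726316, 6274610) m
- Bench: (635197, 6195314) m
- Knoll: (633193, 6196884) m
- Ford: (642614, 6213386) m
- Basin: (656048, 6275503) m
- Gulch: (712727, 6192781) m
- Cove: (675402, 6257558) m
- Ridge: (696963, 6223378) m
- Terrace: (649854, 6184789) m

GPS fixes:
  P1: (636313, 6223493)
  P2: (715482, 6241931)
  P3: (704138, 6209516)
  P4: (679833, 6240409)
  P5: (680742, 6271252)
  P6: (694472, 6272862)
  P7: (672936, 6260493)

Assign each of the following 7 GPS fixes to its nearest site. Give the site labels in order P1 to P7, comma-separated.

P1 → Ford (d²=141854050.00)
P2 → Ridge (d²=687167170.00)
P3 → Ridge (d²=243635669.00)
P4 → Cove (d²=313721962.00)
P5 → Cove (d²=216041236.00)
P6 → Cove (d²=597877316.00)
P7 → Cove (d²=14695381.00)

Ford, Ridge, Ridge, Cove, Cove, Cove, Cove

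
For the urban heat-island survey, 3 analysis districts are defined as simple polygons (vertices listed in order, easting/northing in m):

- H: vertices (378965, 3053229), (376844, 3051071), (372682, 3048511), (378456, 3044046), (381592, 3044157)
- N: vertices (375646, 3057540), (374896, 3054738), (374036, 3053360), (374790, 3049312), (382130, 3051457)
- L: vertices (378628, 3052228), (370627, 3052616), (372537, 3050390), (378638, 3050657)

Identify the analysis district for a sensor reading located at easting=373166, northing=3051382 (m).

L

Cast a ray rightward from (373166, 3051382). For each polygon, the edges (by vertex number in listed order) whose endpoints lie on opposite sides of northing = 3051382, where each meets that height, and whether that is right or left of the point:
H: 1–2 at easting≈377149.7 (right), 5–1 at easting≈379499.8 (right) → 2 crossings.
N: 3–4 at easting≈374404.4 (right), 4–5 at easting≈381873.4 (right) → 2 crossings.
L: 2–3 at easting≈371685.8 (left), 4–1 at easting≈378633.4 (right) → 1 crossing.
Only L has an odd count, so the point is inside L.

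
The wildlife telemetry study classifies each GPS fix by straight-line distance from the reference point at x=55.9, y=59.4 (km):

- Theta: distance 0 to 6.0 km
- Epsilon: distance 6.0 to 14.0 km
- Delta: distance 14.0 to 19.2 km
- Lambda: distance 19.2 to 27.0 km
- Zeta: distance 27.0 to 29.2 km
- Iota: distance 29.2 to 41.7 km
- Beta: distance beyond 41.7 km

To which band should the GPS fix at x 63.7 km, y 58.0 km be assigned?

Distance = √((63.7−55.9)² + (58.0−59.4)²) = √(60.840 + 1.960) = 7.925 km.
6.0 ≤ 7.925 < 14.0 → Epsilon.

Epsilon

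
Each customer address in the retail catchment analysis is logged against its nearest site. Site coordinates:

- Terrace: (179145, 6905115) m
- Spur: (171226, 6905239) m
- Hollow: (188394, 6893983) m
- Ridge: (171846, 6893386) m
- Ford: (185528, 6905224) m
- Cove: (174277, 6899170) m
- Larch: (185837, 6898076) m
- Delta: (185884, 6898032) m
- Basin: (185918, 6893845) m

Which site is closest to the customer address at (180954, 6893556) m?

Basin

Squared distances to each site:
Terrace: 136882962.000; Spur: 231126473.000; Hollow: 55535929.000; Ridge: 82984564.000; Ford: 157063700.000; Cove: 76099325.000; Larch: 44274089.000; Delta: 44339476.000; Basin: 24724817.000.
Minimum at Basin.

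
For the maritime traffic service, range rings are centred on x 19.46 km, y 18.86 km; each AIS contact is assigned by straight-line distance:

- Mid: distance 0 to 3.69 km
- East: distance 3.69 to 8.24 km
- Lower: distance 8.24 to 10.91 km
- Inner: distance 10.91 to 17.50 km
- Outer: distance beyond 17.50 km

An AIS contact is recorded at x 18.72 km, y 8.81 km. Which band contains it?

Lower

Distance = √((18.72−19.46)² + (8.81−18.86)²) = √(0.548 + 101.002) = 10.077 km.
8.24 ≤ 10.077 < 10.91 → Lower.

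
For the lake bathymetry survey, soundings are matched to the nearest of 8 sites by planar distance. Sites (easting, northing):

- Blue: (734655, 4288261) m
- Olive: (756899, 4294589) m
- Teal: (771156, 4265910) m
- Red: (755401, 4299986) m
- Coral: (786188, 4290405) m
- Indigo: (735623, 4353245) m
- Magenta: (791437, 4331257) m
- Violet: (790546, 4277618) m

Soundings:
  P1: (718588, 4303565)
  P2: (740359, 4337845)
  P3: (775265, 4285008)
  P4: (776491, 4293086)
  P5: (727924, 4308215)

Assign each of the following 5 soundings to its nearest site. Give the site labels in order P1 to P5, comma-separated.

Blue, Indigo, Coral, Coral, Blue

P1 → Blue (d²=492360905.00)
P2 → Indigo (d²=259589696.00)
P3 → Coral (d²=148439538.00)
P4 → Coral (d²=101219570.00)
P5 → Blue (d²=443468477.00)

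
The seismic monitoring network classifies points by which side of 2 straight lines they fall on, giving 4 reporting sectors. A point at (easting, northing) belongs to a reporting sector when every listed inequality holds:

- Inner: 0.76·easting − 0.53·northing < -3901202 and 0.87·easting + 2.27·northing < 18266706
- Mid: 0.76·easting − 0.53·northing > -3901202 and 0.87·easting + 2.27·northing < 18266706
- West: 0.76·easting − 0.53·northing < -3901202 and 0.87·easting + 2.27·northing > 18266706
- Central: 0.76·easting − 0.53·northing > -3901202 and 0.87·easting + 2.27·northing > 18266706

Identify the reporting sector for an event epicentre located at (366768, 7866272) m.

0.76·366768 − 0.53·7866272 = -3890380.480, which is > -3901202
0.87·366768 + 2.27·7866272 = 18175525.600, which is < 18266706
This sign pattern matches Mid.

Mid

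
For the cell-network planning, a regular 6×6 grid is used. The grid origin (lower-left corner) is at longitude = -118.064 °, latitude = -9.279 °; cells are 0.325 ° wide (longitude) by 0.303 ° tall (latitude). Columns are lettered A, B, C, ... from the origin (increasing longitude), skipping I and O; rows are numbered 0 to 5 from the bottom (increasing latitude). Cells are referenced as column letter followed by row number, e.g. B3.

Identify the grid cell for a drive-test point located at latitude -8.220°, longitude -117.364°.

Column index: ⌊(-117.364 − -118.064) / 0.325⌋ = ⌊2.154⌋ = 2 → column C
Row offset from origin: ⌊(-8.220 − -9.279) / 0.303⌋ = ⌊3.495⌋ = 3 → row 3

C3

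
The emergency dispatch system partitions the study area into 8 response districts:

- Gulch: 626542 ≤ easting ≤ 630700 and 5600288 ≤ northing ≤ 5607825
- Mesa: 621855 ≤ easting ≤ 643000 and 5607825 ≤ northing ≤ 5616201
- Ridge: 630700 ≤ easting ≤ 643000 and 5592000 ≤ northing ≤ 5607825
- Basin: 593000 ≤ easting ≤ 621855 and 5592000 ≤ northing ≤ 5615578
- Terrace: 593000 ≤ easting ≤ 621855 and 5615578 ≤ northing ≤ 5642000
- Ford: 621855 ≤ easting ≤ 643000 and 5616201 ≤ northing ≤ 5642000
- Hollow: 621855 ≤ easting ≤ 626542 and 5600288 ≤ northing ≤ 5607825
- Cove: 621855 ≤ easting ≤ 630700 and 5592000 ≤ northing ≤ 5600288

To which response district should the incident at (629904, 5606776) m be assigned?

Gulch

The point has easting = 629904 and northing = 5606776.
Only Gulch satisfies 626542 ≤ easting ≤ 630700 and 5600288 ≤ northing ≤ 5607825.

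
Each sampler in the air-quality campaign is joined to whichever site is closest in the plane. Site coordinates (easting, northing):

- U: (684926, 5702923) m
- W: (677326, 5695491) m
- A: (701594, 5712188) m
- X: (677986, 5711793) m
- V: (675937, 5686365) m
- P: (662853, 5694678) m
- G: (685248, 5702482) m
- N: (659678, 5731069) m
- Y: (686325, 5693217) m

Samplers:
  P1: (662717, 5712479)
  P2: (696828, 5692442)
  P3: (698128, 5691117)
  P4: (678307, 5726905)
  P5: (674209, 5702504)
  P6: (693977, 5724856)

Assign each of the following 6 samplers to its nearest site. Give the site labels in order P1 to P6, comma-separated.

X, Y, Y, X, W, A

P1 → X (d²=233612957.00)
P2 → Y (d²=110913634.00)
P3 → Y (d²=143720809.00)
P4 → X (d²=228475585.00)
P5 → W (d²=58897858.00)
P6 → A (d²=218496913.00)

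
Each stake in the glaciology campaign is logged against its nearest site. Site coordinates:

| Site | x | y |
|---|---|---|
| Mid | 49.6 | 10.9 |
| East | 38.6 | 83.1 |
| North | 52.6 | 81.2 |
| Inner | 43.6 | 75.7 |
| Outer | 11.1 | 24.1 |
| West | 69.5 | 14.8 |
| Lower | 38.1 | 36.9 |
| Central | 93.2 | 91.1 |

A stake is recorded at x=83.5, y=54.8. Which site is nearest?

Squared distances to each site:
Mid: 3076.420; East: 2816.900; North: 1651.770; Inner: 2028.820; Outer: 6184.250; West: 1796.000; Lower: 2381.570; Central: 1411.780.
Minimum at Central.

Central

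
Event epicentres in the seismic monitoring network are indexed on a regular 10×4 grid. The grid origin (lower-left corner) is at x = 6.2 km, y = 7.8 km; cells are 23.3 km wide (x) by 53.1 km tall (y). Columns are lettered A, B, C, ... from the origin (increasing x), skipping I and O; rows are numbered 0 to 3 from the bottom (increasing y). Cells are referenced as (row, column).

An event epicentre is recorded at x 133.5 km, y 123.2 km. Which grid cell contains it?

(2, F)

Column index: ⌊(133.5 − 6.2) / 23.3⌋ = ⌊5.464⌋ = 5 → column F
Row offset from origin: ⌊(123.2 − 7.8) / 53.1⌋ = ⌊2.173⌋ = 2 → row 2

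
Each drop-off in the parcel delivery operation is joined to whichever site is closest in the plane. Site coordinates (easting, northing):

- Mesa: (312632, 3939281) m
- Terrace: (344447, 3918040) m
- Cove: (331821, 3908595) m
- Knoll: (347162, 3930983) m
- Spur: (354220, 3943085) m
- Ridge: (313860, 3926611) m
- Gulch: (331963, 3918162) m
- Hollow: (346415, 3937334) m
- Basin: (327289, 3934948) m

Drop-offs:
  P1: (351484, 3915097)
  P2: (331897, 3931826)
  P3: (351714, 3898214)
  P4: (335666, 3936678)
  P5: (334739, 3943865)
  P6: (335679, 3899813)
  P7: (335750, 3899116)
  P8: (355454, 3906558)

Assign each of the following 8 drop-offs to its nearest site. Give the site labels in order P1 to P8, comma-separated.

P1 → Terrace (d²=58180618.00)
P2 → Basin (d²=30980548.00)
P3 → Terrace (d²=445879565.00)
P4 → Basin (d²=73167029.00)
P5 → Basin (d²=135015389.00)
P6 → Cove (d²=92007688.00)
P7 → Cove (d²=105288482.00)
P8 → Terrace (d²=252990373.00)

Terrace, Basin, Terrace, Basin, Basin, Cove, Cove, Terrace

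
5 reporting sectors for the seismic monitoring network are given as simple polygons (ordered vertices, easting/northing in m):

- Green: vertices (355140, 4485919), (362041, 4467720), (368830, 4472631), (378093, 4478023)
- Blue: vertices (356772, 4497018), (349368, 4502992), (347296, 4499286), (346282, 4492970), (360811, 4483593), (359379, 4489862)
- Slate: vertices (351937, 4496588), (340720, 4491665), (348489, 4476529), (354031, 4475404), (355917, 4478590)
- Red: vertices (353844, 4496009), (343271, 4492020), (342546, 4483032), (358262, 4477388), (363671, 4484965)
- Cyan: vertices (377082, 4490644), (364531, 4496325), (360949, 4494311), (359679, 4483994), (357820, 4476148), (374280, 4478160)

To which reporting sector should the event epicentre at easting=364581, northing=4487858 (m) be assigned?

Cyan

Cast a ray rightward from (364581, 4487858). For each polygon, the edges (by vertex number in listed order) whose endpoints lie on opposite sides of northing = 4487858, where each meets that height, and whether that is right or left of the point:
Green: no edge straddles that height → 0 crossings.
Blue: 4–5 at easting≈354202.7 (left), 5–6 at easting≈359836.8 (left) → 0 crossings.
Slate: 2–3 at easting≈342674.1 (left), 5–1 at easting≈353867.5 (left) → 0 crossings.
Red: 2–3 at easting≈342935.3 (left), 5–1 at easting≈361096.8 (left) → 0 crossings.
Cyan: 3–4 at easting≈360154.6 (left), 6–1 at easting≈376456.7 (right) → 1 crossing.
Only Cyan has an odd count, so the point is inside Cyan.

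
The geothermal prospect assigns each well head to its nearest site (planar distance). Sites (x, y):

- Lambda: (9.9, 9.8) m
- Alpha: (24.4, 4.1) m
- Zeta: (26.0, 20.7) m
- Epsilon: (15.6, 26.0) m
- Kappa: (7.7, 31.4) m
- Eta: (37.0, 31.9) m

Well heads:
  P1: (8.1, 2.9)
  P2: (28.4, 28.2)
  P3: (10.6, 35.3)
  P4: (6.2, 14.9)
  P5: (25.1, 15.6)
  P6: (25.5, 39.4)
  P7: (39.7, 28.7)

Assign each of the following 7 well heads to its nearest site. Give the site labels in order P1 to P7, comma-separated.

Lambda, Zeta, Kappa, Lambda, Zeta, Eta, Eta

P1 → Lambda (d²=50.85)
P2 → Zeta (d²=62.01)
P3 → Kappa (d²=23.62)
P4 → Lambda (d²=39.70)
P5 → Zeta (d²=26.82)
P6 → Eta (d²=188.50)
P7 → Eta (d²=17.53)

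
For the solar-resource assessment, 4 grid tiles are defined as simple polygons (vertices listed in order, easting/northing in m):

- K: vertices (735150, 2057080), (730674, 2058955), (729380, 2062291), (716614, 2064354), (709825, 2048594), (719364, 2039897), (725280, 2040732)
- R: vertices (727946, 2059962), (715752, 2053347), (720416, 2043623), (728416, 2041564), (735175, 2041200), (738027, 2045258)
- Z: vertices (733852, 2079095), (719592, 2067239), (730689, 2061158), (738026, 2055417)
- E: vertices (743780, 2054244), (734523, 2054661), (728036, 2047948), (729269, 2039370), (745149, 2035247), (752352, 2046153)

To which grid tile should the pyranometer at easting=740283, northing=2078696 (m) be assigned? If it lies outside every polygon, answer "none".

Cast a ray rightward from (740283, 2078696). For each polygon, the edges (by vertex number in listed order) whose endpoints lie on opposite sides of northing = 2078696, where each meets that height, and whether that is right or left of the point:
K: no edge straddles that height → 0 crossings.
R: no edge straddles that height → 0 crossings.
Z: 1–2 at easting≈733372.1 (left), 4–1 at easting≈733922.3 (left) → 0 crossings.
E: no edge straddles that height → 0 crossings.
All counts are even, so the point lies outside every listed polygon.

none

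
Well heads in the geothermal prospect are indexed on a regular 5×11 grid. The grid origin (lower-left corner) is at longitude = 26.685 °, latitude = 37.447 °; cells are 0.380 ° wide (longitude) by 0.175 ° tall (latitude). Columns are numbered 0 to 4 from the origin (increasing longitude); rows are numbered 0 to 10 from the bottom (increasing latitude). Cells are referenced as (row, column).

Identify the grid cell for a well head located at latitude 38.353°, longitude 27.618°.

(5, 2)

Column index: ⌊(27.618 − 26.685) / 0.380⌋ = ⌊2.455⌋ = 2
Row offset from origin: ⌊(38.353 − 37.447) / 0.175⌋ = ⌊5.177⌋ = 5 → row 5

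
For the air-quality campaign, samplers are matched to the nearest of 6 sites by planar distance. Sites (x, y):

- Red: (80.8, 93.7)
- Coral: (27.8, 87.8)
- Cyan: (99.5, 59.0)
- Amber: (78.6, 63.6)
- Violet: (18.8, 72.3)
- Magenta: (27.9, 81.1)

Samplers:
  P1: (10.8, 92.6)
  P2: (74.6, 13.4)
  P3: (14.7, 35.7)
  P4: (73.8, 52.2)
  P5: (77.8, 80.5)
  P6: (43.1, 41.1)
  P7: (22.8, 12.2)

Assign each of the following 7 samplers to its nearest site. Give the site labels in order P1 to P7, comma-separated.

P1 → Coral (d²=312.04)
P2 → Amber (d²=2536.04)
P3 → Violet (d²=1356.37)
P4 → Amber (d²=153.00)
P5 → Red (d²=183.24)
P6 → Violet (d²=1563.93)
P7 → Violet (d²=3628.01)

Coral, Amber, Violet, Amber, Red, Violet, Violet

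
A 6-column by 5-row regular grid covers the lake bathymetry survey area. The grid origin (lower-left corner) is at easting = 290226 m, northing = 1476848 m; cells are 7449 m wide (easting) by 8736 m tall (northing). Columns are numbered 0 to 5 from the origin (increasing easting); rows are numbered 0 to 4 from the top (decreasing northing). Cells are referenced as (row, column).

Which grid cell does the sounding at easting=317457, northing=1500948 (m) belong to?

(2, 3)

Column index: ⌊(317457 − 290226) / 7449⌋ = ⌊3.656⌋ = 3
Row offset from origin: ⌊(1500948 − 1476848) / 8736⌋ = ⌊2.759⌋ = 2 → row 2 (counted from top)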